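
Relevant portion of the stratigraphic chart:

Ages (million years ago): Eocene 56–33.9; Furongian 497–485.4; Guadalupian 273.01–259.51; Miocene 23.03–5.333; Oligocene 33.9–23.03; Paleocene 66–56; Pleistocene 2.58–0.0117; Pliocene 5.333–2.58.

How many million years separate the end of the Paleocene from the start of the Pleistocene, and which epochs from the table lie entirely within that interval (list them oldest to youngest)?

53.42 million years; Eocene, Oligocene, Miocene, Pliocene

The Paleocene closes at 56 Ma and the Pleistocene opens at 2.58 Ma, so the interval is 56 − 2.58 = 53.42 Myr.
An epoch fits inside if it starts at or after 56 Ma and ends at or before 2.58 Ma; oldest first that gives Eocene, Oligocene, Miocene, Pliocene.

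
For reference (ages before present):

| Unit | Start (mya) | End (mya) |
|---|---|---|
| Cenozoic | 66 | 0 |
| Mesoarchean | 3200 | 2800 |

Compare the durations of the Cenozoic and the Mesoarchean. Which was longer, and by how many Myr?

Mesoarchean, by 334 million years

Cenozoic: 66 − 0 = 66 Myr.
Mesoarchean: 3200 − 2800 = 400 Myr.
Difference: 400 − 66 = 334 Myr, so the Mesoarchean was longer.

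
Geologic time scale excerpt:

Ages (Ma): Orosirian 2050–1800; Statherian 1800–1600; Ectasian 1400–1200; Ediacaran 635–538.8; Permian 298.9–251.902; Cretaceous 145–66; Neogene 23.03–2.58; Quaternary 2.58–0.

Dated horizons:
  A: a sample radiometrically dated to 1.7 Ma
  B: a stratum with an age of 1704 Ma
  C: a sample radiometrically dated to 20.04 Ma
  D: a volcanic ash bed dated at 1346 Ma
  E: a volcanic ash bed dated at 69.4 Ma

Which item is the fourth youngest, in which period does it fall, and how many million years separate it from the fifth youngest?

D, in the Ectasian; 358 million years to B

Sorted youngest-first by Ma: A (1.7), C (20.04), E (69.4), D (1346), B (1704).
The fourth youngest is D at 1346 Ma, which lies in 1400–1200 Ma: the Ectasian.
The fifth youngest is B at 1704 Ma; separation = |1346 − 1704| = 358 Myr.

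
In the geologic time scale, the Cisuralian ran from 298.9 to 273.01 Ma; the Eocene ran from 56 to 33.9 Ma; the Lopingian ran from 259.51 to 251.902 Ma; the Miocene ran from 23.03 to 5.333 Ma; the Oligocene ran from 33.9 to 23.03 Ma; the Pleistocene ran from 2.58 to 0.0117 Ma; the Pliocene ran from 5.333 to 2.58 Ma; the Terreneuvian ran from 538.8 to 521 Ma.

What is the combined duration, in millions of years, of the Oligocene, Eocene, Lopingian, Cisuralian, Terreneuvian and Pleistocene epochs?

Duration is start − end for each: (33.9 − 23.03) + (56 − 33.9) + (259.51 − 251.902) + (298.9 − 273.01) + (538.8 − 521) + (2.58 − 0.0117).
That is 10.87 + 22.1 + 7.608 + 25.89 + 17.8 + 2.5683, which totals 86.8363 million years.

86.8363 million years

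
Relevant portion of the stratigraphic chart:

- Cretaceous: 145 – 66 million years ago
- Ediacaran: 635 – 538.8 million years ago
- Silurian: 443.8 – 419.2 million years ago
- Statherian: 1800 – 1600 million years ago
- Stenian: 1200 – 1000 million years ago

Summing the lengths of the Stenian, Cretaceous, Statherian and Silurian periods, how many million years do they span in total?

Duration is start − end for each: (1200 − 1000) + (145 − 66) + (1800 − 1600) + (443.8 − 419.2).
That is 200 + 79 + 200 + 24.6, which totals 503.6 million years.

503.6 million years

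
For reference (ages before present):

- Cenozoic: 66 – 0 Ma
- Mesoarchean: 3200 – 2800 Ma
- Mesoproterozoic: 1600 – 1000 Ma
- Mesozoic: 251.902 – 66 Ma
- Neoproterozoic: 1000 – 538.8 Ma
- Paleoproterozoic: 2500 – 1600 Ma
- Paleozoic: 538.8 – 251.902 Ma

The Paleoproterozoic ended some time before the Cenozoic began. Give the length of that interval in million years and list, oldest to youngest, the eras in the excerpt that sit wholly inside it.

End of Paleoproterozoic = 1600 Ma; start of Cenozoic = 66 Ma.
Gap = 1600 − 66 = 1534 Myr.
Eras wholly inside 1600–66 Ma: Mesoproterozoic (1600–1000), Neoproterozoic (1000–538.8), Paleozoic (538.8–251.902), Mesozoic (251.902–66).

1534 million years; Mesoproterozoic, Neoproterozoic, Paleozoic, Mesozoic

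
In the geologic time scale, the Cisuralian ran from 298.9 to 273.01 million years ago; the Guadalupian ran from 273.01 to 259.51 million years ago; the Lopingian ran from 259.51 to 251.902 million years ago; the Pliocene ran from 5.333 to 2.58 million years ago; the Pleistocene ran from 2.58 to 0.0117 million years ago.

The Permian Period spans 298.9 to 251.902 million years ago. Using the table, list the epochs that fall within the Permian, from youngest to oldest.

Epochs with both bounds inside 298.9–251.902 Ma: Lopingian (259.51–251.902), Guadalupian (273.01–259.51), Cisuralian (298.9–273.01).

Lopingian, Guadalupian, Cisuralian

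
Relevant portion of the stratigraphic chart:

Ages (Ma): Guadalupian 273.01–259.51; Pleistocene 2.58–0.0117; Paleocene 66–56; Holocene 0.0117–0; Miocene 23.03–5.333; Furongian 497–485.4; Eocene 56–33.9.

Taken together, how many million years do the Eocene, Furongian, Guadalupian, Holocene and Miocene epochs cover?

Each duration: Eocene = 22.1; Furongian = 11.6; Guadalupian = 13.5; Holocene = 0.0117; Miocene = 17.697.
Sum: 22.1 + 11.6 + 13.5 + 0.0117 + 17.697 = 64.9087 Myr.

64.9087 million years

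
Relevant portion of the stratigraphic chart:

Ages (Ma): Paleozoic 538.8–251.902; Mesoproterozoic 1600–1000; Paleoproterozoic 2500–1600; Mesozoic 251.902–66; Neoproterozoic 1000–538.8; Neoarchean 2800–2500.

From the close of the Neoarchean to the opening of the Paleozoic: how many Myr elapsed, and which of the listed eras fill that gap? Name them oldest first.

1961.2 million years; Paleoproterozoic, Mesoproterozoic, Neoproterozoic

End of Neoarchean = 2500 Ma; start of Paleozoic = 538.8 Ma.
Gap = 2500 − 538.8 = 1961.2 Myr.
Eras wholly inside 2500–538.8 Ma: Paleoproterozoic (2500–1600), Mesoproterozoic (1600–1000), Neoproterozoic (1000–538.8).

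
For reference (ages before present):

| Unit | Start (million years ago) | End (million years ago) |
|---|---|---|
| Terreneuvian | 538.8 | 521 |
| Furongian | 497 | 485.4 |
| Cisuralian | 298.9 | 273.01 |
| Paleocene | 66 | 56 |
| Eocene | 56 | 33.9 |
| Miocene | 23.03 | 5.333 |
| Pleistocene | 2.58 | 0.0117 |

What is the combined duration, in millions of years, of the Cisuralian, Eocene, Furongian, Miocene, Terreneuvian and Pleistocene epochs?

97.6553 million years

Duration is start − end for each: (298.9 − 273.01) + (56 − 33.9) + (497 − 485.4) + (23.03 − 5.333) + (538.8 − 521) + (2.58 − 0.0117).
That is 25.89 + 22.1 + 11.6 + 17.697 + 17.8 + 2.5683, which totals 97.6553 million years.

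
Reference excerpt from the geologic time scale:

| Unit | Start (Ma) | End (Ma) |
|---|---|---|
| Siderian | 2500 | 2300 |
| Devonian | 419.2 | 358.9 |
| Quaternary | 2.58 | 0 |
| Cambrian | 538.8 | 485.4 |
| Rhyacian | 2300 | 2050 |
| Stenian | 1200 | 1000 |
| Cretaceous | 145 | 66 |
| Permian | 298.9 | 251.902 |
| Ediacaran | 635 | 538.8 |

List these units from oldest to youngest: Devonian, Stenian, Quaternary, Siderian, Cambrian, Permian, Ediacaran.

Sorting by start age (descending Ma, since larger Ma = older): Siderian began 2500, Stenian began 1200, Ediacaran began 635, Cambrian began 538.8, Devonian began 419.2, Permian began 298.9, Quaternary began 2.58.

Siderian, Stenian, Ediacaran, Cambrian, Devonian, Permian, Quaternary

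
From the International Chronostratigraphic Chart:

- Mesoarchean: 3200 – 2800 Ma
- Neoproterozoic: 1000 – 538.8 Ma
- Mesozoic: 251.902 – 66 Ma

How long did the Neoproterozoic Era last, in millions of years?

1000 − 538.8 = 461.2 million years.

461.2 million years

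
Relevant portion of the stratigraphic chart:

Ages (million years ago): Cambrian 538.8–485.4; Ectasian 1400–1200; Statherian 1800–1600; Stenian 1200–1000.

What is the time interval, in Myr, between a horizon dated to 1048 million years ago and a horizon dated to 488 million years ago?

560 million years

1048 − 488 = 560 million years.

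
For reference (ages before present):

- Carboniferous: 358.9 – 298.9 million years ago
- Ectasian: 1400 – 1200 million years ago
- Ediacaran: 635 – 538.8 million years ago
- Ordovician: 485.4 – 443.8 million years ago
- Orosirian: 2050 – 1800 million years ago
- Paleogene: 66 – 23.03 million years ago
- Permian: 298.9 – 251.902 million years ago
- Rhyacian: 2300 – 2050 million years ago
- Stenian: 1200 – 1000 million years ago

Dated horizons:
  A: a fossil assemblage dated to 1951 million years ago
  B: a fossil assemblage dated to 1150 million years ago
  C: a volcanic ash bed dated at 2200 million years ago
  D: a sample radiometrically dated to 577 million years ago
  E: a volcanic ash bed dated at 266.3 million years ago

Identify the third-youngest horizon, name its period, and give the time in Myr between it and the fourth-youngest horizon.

B, in the Stenian; 801 million years to A

Smaller Ma means younger, so youngest first: E 266.3 < D 577 < B 1150 < A 1951 < C 2200.
Counting 3 along gives B (1150 Ma); the excerpt puts that inside the Stenian, 1200–1000 Ma.
Next in line is A (1951 Ma), and 1951 − 1150 = 801 Myr.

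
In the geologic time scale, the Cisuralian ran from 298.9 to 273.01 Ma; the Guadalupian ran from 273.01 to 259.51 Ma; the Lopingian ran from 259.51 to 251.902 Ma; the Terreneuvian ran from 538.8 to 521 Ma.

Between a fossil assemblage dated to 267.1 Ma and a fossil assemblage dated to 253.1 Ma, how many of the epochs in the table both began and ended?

The older date is 267.1 Ma and the younger is 253.1 Ma.
No epoch both begins after 267.1 Ma and ends before 253.1 Ma, so the count is 0.

0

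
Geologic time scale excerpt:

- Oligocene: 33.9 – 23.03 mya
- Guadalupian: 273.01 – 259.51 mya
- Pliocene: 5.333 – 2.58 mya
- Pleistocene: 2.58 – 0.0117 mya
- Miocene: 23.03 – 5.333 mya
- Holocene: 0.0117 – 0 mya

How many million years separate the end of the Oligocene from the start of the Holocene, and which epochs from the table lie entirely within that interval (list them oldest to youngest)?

End of Oligocene = 23.03 Ma; start of Holocene = 0.0117 Ma.
Gap = 23.03 − 0.0117 = 23.0183 Myr.
Epochs wholly inside 23.03–0.0117 Ma: Miocene (23.03–5.333), Pliocene (5.333–2.58), Pleistocene (2.58–0.0117).

23.0183 million years; Miocene, Pliocene, Pleistocene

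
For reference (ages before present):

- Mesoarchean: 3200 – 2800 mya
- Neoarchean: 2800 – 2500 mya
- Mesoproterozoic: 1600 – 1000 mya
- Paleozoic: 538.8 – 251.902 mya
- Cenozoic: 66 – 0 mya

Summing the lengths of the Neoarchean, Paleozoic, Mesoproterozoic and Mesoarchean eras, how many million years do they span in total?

Duration is start − end for each: (2800 − 2500) + (538.8 − 251.902) + (1600 − 1000) + (3200 − 2800).
That is 300 + 286.898 + 600 + 400, which totals 1586.898 million years.

1586.898 million years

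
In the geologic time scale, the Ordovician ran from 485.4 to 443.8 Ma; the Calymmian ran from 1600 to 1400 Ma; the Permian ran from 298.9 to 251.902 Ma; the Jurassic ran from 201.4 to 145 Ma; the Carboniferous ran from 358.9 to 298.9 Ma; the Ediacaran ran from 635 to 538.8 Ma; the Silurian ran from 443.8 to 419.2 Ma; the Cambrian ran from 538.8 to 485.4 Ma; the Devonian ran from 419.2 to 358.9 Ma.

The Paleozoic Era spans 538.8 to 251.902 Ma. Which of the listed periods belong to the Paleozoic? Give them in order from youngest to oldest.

Periods with both bounds inside 538.8–251.902 Ma: Permian (298.9–251.902), Carboniferous (358.9–298.9), Devonian (419.2–358.9), Silurian (443.8–419.2), Ordovician (485.4–443.8), Cambrian (538.8–485.4).

Permian, Carboniferous, Devonian, Silurian, Ordovician, Cambrian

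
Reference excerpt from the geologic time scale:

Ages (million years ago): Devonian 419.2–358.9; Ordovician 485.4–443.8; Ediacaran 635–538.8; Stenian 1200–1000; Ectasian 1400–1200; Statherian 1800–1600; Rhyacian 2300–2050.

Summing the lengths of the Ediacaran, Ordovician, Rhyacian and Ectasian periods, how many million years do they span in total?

Duration is start − end for each: (635 − 538.8) + (485.4 − 443.8) + (2300 − 2050) + (1400 − 1200).
That is 96.2 + 41.6 + 250 + 200, which totals 587.8 million years.

587.8 million years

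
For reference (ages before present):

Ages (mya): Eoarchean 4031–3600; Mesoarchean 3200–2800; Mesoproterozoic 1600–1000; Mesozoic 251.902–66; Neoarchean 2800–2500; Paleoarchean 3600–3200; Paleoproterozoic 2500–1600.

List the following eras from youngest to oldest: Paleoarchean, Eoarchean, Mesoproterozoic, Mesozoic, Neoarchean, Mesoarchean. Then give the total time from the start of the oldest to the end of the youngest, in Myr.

Start ages (Ma): Eoarchean 4031, Paleoarchean 3600, Mesoarchean 3200, Neoarchean 2800, Mesoproterozoic 1600, Mesozoic 251.902.
Ordered youngest to oldest: Mesozoic, Mesoproterozoic, Neoarchean, Mesoarchean, Paleoarchean, Eoarchean.
Span = 4031 − 66 = 3965 Myr.

Mesozoic → Mesoproterozoic → Neoarchean → Mesoarchean → Paleoarchean → Eoarchean; total span 3965 Myr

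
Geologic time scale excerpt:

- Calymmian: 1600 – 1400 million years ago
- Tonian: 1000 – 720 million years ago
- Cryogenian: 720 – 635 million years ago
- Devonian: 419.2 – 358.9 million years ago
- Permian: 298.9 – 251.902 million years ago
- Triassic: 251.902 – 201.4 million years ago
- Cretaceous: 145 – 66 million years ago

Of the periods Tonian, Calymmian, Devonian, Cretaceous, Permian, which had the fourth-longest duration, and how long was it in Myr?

Start − end for each: Tonian 1000 − 720 = 280; Calymmian 1600 − 1400 = 200; Devonian 419.2 − 358.9 = 60.3; Cretaceous 145 − 66 = 79; Permian 298.9 − 251.902 = 46.998.
Ranking these from longest: Tonian > Calymmian > Cretaceous > Devonian > Permian.
Position 4 in that ranking is Devonian, which lasted 60.3 Myr.

Devonian, 60.3 million years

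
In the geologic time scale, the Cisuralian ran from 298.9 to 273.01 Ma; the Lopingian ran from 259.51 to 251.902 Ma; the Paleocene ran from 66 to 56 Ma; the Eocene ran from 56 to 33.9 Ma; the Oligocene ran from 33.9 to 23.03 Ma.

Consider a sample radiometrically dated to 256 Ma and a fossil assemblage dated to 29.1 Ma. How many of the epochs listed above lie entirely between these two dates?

The older date is 256 Ma and the younger is 29.1 Ma.
Epochs with start < 256 and end > 29.1 Ma: Paleocene (66–56), Eocene (56–33.9).
That is 2 complete epochs.

2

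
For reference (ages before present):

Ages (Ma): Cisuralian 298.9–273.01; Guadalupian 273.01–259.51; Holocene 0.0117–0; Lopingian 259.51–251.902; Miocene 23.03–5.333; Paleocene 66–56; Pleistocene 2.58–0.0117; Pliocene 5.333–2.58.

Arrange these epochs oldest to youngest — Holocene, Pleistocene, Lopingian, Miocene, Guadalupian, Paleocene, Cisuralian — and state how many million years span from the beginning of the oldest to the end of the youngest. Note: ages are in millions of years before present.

Cisuralian → Guadalupian → Lopingian → Paleocene → Miocene → Pleistocene → Holocene; total span 298.9 Myr

From the excerpt: Holocene 0.0117–0; Pleistocene 2.58–0.0117; Lopingian 259.51–251.902; Miocene 23.03–5.333; Guadalupian 273.01–259.51; Paleocene 66–56; Cisuralian 298.9–273.01 (Ma).
Larger Ma is earlier, so the oldest is Cisuralian and the youngest is Holocene; oldest to youngest: Cisuralian, Guadalupian, Lopingian, Paleocene, Miocene, Pleistocene, Holocene.
Oldest start 298.9 minus youngest end 0 gives 298.9 Myr overall.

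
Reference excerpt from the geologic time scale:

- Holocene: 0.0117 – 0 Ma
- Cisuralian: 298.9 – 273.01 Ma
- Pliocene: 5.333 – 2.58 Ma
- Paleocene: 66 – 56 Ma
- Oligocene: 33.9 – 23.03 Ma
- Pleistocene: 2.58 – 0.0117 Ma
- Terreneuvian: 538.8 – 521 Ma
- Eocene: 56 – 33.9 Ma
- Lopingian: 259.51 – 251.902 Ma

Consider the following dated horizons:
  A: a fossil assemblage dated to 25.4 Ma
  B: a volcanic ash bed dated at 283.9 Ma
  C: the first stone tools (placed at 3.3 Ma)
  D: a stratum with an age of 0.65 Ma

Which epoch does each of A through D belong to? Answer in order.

A — Oligocene; B — Cisuralian; C — Pliocene; D — Pleistocene

A: 25.4 Ma lies in 33.9–23.03 Ma, so Oligocene.
B: 283.9 Ma lies in 298.9–273.01 Ma, so Cisuralian.
C: 3.3 Ma lies in 5.333–2.58 Ma, so Pliocene.
D: 0.65 Ma lies in 2.58–0.0117 Ma, so Pleistocene.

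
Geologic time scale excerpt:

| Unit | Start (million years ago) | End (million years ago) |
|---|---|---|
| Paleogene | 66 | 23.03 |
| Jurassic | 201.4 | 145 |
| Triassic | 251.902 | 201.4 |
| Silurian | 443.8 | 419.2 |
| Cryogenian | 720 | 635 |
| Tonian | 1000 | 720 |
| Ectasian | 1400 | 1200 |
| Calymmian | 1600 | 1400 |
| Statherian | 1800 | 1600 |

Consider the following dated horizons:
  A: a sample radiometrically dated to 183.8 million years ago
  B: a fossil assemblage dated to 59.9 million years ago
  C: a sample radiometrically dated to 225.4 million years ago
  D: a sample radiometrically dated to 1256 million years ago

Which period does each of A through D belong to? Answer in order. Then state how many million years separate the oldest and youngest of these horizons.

Match each age against the start–end ranges in the excerpt: A = 183.8 Ma → Jurassic (201.4–145); B = 59.9 Ma → Paleogene (66–23.03); C = 225.4 Ma → Triassic (251.902–201.4); D = 1256 Ma → Ectasian (1400–1200).
The largest age is 1256 Ma and the smallest is 59.9 Ma; their difference is 1196.1 Myr.

A — Jurassic; B — Paleogene; C — Triassic; D — Ectasian; span 1196.1 million years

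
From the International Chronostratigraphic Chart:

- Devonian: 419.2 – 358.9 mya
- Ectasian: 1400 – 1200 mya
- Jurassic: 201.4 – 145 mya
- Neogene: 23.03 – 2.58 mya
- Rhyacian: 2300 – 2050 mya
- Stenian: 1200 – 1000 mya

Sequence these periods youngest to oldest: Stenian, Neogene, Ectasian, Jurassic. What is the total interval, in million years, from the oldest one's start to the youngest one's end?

From the excerpt: Stenian 1200–1000; Neogene 23.03–2.58; Ectasian 1400–1200; Jurassic 201.4–145 (Ma).
Larger Ma is earlier, so the oldest is Ectasian and the youngest is Neogene; youngest to oldest: Neogene, Jurassic, Stenian, Ectasian.
Oldest start 1400 minus youngest end 2.58 gives 1397.42 Myr overall.

Neogene, Jurassic, Stenian, Ectasian; total span 1397.42 Myr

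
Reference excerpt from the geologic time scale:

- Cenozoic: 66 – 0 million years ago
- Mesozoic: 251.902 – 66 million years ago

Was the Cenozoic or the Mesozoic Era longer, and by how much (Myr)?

Cenozoic: 66 − 0 = 66 Myr.
Mesozoic: 251.902 − 66 = 185.902 Myr.
Difference: 185.902 − 66 = 119.902 Myr, so the Mesozoic was longer.

Mesozoic, by 119.902 million years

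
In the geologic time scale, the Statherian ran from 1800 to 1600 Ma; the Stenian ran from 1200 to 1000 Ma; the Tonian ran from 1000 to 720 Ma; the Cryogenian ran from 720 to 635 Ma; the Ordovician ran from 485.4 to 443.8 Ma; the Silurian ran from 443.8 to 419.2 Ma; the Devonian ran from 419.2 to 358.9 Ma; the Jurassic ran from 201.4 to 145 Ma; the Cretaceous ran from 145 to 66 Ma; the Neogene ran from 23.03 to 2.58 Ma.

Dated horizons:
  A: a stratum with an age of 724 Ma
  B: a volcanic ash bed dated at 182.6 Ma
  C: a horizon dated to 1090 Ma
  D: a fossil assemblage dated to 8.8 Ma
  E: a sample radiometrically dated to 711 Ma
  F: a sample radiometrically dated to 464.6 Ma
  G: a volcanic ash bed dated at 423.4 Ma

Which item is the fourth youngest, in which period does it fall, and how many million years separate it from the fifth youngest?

Smaller Ma means younger, so youngest first: D 8.8 < B 182.6 < G 423.4 < F 464.6 < E 711 < A 724 < C 1090.
Counting 4 along gives F (464.6 Ma); the excerpt puts that inside the Ordovician, 485.4–443.8 Ma.
Next in line is E (711 Ma), and 711 − 464.6 = 246.4 Myr.

F, in the Ordovician; 246.4 million years to E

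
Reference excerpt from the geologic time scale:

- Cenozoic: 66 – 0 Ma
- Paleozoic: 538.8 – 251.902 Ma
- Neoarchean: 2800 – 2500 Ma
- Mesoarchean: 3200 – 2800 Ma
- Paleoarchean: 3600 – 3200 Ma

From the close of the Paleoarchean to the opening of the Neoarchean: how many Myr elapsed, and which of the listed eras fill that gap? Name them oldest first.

400 million years; Mesoarchean

The Paleoarchean closes at 3200 Ma and the Neoarchean opens at 2800 Ma, so the interval is 3200 − 2800 = 400 Myr.
An era fits inside if it starts at or after 3200 Ma and ends at or before 2800 Ma; oldest first that gives Mesoarchean.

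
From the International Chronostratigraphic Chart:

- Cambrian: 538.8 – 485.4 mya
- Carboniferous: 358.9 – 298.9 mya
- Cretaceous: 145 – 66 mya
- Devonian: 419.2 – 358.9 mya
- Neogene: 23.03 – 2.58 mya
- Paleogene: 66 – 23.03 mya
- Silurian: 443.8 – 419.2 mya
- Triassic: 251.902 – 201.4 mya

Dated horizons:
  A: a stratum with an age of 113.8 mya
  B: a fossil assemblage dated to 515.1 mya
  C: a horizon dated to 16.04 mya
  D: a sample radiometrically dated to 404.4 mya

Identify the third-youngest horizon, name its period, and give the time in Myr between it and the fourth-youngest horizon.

D, in the Devonian; 110.7 million years to B

Sorted youngest-first by Ma: C (16.04), A (113.8), D (404.4), B (515.1).
The third youngest is D at 404.4 Ma, which lies in 419.2–358.9 Ma: the Devonian.
The fourth youngest is B at 515.1 Ma; separation = |404.4 − 515.1| = 110.7 Myr.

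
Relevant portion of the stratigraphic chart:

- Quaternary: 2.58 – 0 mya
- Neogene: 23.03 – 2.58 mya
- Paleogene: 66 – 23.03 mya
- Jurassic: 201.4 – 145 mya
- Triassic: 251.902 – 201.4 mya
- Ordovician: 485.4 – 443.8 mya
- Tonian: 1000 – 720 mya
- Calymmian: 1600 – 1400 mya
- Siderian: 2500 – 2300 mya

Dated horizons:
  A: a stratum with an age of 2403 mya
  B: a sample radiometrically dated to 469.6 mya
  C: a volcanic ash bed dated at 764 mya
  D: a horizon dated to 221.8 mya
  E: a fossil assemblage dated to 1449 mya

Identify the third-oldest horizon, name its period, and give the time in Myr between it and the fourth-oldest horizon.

Larger Ma means older, so oldest first: A 2403 > E 1449 > C 764 > B 469.6 > D 221.8.
Counting 3 along gives C (764 Ma); the excerpt puts that inside the Tonian, 1000–720 Ma.
Next in line is B (469.6 Ma), and 764 − 469.6 = 294.4 Myr.

C, in the Tonian; 294.4 million years to B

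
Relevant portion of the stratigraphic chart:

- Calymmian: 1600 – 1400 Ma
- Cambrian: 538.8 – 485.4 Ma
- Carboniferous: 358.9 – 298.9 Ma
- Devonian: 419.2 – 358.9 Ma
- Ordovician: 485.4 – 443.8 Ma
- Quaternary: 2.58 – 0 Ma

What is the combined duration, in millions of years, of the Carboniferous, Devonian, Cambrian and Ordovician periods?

215.3 million years

Each duration: Carboniferous = 60; Devonian = 60.3; Cambrian = 53.4; Ordovician = 41.6.
Sum: 60 + 60.3 + 53.4 + 41.6 = 215.3 Myr.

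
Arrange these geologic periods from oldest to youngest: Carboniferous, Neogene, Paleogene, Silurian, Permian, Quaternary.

Silurian → Carboniferous → Permian → Paleogene → Neogene → Quaternary

Group by era (each group listed oldest first) — Paleozoic: Silurian, Carboniferous, Permian; Cenozoic: Paleogene, Neogene, Quaternary. The eras run Paleozoic → Mesozoic → Cenozoic. Concatenating the groups in that era order gives oldest to youngest directly.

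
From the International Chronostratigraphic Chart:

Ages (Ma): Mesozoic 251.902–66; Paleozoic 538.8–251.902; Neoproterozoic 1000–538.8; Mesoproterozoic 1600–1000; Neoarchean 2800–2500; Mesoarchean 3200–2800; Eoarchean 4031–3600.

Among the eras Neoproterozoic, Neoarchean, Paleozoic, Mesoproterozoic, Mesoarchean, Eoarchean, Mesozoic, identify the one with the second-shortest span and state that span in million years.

Durations: Neoproterozoic 461.2; Neoarchean 300; Paleozoic 286.898; Mesoproterozoic 600; Mesoarchean 400; Eoarchean 431; Mesozoic 185.902 Myr.
Sorted shortest-first: Mesozoic (185.902), Paleozoic (286.898), Neoarchean (300), Mesoarchean (400), Eoarchean (431), Neoproterozoic (461.2), Mesoproterozoic (600).
The second shortest is Paleozoic at 286.898 Myr.

Paleozoic, 286.898 million years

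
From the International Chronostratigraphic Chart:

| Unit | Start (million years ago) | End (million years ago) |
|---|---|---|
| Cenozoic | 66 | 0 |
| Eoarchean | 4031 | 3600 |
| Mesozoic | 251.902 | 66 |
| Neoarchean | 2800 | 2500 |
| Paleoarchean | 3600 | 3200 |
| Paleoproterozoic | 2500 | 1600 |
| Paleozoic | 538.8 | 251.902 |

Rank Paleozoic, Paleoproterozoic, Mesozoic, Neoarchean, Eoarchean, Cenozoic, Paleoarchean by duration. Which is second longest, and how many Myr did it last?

Durations: Paleozoic 286.898; Paleoproterozoic 900; Mesozoic 185.902; Neoarchean 300; Eoarchean 431; Cenozoic 66; Paleoarchean 400 Myr.
Sorted longest-first: Paleoproterozoic (900), Eoarchean (431), Paleoarchean (400), Neoarchean (300), Paleozoic (286.898), Mesozoic (185.902), Cenozoic (66).
The second longest is Eoarchean at 431 Myr.

Eoarchean, 431 million years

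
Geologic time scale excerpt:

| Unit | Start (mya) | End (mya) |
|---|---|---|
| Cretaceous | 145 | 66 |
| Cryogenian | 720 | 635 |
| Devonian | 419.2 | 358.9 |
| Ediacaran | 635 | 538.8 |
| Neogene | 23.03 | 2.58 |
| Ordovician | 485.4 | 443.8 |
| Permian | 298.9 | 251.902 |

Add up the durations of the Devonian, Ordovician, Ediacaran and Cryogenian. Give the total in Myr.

283.1 million years

Each duration: Devonian = 60.3; Ordovician = 41.6; Ediacaran = 96.2; Cryogenian = 85.
Sum: 60.3 + 41.6 + 96.2 + 85 = 283.1 Myr.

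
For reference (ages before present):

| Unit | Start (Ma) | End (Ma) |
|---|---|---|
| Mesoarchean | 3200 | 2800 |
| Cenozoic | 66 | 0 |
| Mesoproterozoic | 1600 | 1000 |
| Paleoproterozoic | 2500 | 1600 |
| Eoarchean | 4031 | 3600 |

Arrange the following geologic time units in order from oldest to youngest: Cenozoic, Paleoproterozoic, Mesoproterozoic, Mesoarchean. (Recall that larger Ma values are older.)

Mesoarchean, Paleoproterozoic, Mesoproterozoic, Cenozoic

Sorting by start age (descending Ma, since larger Ma = older): Mesoarchean start 3200, Paleoproterozoic start 2500, Mesoproterozoic start 1600, Cenozoic start 66.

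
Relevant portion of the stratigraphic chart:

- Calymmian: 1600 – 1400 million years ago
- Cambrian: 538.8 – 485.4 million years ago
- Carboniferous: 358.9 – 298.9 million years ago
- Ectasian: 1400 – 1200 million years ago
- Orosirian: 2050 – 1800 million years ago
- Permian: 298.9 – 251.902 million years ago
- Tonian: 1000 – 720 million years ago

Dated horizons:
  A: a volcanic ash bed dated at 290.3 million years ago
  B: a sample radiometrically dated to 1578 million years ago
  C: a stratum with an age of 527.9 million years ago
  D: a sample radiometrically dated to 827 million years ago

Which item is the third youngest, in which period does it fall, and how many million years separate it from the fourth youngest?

Sorted youngest-first by Ma: A (290.3), C (527.9), D (827), B (1578).
The third youngest is D at 827 Ma, which lies in 1000–720 Ma: the Tonian.
The fourth youngest is B at 1578 Ma; separation = |827 − 1578| = 751 Myr.

D, in the Tonian; 751 million years to B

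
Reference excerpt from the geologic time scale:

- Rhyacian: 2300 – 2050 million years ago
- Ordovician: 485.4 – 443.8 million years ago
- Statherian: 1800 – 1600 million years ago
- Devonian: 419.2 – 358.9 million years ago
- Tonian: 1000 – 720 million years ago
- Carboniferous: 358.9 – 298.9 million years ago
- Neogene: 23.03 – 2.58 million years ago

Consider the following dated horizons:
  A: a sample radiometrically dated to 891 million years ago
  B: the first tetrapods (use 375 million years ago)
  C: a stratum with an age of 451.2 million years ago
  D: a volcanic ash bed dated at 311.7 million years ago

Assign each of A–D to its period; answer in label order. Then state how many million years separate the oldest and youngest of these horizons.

A: 891 Ma lies in 1000–720 Ma, so Tonian.
B: 375 Ma lies in 419.2–358.9 Ma, so Devonian.
C: 451.2 Ma lies in 485.4–443.8 Ma, so Ordovician.
D: 311.7 Ma lies in 358.9–298.9 Ma, so Carboniferous.
Oldest = 891 Ma, youngest = 311.7 Ma → span 579.3 Myr.

A — Tonian; B — Devonian; C — Ordovician; D — Carboniferous; span 579.3 million years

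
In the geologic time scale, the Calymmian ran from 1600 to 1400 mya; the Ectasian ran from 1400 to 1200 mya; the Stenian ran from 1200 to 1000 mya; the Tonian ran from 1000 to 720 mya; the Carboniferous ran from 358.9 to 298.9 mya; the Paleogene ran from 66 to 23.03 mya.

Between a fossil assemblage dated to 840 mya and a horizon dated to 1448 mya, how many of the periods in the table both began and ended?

The older date is 1448 Ma and the younger is 840 Ma.
Periods with start < 1448 and end > 840 Ma: Ectasian (1400–1200), Stenian (1200–1000).
That is 2 complete periods.

2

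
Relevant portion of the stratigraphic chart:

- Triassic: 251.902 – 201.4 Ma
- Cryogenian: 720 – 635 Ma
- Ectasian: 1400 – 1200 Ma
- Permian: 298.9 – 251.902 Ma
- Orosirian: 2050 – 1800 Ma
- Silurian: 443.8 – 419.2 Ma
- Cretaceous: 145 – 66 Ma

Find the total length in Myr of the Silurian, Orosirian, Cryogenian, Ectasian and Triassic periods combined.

Duration is start − end for each: (443.8 − 419.2) + (2050 − 1800) + (720 − 635) + (1400 − 1200) + (251.902 − 201.4).
That is 24.6 + 250 + 85 + 200 + 50.502, which totals 610.102 million years.

610.102 million years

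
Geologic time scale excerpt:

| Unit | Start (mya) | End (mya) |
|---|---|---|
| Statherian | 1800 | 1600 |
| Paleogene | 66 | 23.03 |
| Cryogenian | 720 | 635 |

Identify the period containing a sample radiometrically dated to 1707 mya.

Statherian

1707 Ma lies between 1800 and 1600 Ma, so it falls in the Statherian.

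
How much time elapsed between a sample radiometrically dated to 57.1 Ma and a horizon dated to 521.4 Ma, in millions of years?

521.4 − 57.1 = 464.3 million years.

464.3 million years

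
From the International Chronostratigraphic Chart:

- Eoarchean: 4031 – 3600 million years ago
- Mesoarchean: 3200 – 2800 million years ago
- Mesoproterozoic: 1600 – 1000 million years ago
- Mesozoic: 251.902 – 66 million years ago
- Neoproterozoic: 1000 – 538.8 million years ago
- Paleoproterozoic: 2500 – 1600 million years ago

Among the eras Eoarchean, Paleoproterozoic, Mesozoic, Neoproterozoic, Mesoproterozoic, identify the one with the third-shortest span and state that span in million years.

Durations: Eoarchean 431; Paleoproterozoic 900; Mesozoic 185.902; Neoproterozoic 461.2; Mesoproterozoic 600 Myr.
Sorted shortest-first: Mesozoic (185.902), Eoarchean (431), Neoproterozoic (461.2), Mesoproterozoic (600), Paleoproterozoic (900).
The third shortest is Neoproterozoic at 461.2 Myr.

Neoproterozoic, 461.2 million years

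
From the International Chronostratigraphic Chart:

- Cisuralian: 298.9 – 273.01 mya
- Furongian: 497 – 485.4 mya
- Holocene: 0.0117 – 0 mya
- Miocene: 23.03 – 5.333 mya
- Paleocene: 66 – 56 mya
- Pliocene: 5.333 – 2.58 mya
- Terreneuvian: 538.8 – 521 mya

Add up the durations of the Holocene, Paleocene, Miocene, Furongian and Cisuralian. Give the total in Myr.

65.1987 million years

Each duration: Holocene = 0.0117; Paleocene = 10; Miocene = 17.697; Furongian = 11.6; Cisuralian = 25.89.
Sum: 0.0117 + 10 + 17.697 + 11.6 + 25.89 = 65.1987 Myr.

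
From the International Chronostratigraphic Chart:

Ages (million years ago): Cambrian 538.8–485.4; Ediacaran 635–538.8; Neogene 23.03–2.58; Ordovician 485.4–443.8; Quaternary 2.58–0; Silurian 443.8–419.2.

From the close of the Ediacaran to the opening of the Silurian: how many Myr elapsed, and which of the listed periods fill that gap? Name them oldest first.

End of Ediacaran = 538.8 Ma; start of Silurian = 443.8 Ma.
Gap = 538.8 − 443.8 = 95 Myr.
Periods wholly inside 538.8–443.8 Ma: Cambrian (538.8–485.4), Ordovician (485.4–443.8).

95 million years; Cambrian, Ordovician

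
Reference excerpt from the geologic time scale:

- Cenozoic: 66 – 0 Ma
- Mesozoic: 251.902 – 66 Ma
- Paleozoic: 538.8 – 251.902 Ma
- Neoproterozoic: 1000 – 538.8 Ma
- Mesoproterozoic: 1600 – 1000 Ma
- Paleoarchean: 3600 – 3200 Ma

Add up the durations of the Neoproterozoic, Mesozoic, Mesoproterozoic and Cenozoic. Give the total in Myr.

1313.102 million years

Each duration: Neoproterozoic = 461.2; Mesozoic = 185.902; Mesoproterozoic = 600; Cenozoic = 66.
Sum: 461.2 + 185.902 + 600 + 66 = 1313.102 Myr.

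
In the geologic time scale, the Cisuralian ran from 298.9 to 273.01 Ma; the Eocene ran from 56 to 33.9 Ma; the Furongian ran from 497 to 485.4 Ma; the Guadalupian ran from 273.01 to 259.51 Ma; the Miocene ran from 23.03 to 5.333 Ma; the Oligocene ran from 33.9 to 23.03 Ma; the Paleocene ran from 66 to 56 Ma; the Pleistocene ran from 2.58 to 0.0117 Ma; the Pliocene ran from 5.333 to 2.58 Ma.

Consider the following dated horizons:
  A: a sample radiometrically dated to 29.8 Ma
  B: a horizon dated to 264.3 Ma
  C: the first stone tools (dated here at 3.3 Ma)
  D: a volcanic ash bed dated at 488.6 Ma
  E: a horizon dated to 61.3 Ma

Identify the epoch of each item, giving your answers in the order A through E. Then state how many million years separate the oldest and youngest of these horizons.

Match each age against the start–end ranges in the excerpt: A = 29.8 Ma → Oligocene (33.9–23.03); B = 264.3 Ma → Guadalupian (273.01–259.51); C = 3.3 Ma → Pliocene (5.333–2.58); D = 488.6 Ma → Furongian (497–485.4); E = 61.3 Ma → Paleocene (66–56).
The largest age is 488.6 Ma and the smallest is 3.3 Ma; their difference is 485.3 Myr.

A — Oligocene; B — Guadalupian; C — Pliocene; D — Furongian; E — Paleocene; span 485.3 million years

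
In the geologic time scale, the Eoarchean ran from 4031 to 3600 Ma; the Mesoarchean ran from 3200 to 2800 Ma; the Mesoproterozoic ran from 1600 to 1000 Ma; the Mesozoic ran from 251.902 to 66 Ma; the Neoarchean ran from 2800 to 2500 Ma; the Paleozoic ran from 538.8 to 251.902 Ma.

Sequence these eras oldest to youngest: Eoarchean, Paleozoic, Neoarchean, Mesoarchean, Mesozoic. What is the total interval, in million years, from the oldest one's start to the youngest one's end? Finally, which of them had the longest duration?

Start ages (Ma): Eoarchean 4031, Mesoarchean 3200, Neoarchean 2800, Paleozoic 538.8, Mesozoic 251.902.
Ordered oldest to youngest: Eoarchean, Mesoarchean, Neoarchean, Paleozoic, Mesozoic.
Span = 4031 − 66 = 3965 Myr.
Durations: Paleozoic 286.898, Eoarchean 431, Mesozoic 185.902, Neoarchean 300, Mesoarchean 400 → longest is Eoarchean (431 Myr).

Eoarchean, Mesoarchean, Neoarchean, Paleozoic, Mesozoic; total span 3965 Myr; longest is Eoarchean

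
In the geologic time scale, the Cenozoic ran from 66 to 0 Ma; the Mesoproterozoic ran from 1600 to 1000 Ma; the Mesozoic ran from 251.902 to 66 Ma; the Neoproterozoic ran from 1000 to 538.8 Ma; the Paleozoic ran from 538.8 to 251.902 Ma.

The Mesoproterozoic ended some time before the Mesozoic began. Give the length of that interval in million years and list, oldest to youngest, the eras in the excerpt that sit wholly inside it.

End of Mesoproterozoic = 1000 Ma; start of Mesozoic = 251.902 Ma.
Gap = 1000 − 251.902 = 748.098 Myr.
Eras wholly inside 1000–251.902 Ma: Neoproterozoic (1000–538.8), Paleozoic (538.8–251.902).

748.098 million years; Neoproterozoic, Paleozoic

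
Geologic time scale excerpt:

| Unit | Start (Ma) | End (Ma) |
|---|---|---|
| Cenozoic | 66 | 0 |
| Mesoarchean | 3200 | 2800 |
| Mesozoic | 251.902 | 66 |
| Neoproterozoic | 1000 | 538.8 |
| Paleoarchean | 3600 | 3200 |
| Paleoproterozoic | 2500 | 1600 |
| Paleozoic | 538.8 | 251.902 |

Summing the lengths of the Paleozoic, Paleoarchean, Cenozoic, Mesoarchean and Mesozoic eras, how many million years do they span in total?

Each duration: Paleozoic = 286.898; Paleoarchean = 400; Cenozoic = 66; Mesoarchean = 400; Mesozoic = 185.902.
Sum: 286.898 + 400 + 66 + 400 + 185.902 = 1338.8 Myr.

1338.8 million years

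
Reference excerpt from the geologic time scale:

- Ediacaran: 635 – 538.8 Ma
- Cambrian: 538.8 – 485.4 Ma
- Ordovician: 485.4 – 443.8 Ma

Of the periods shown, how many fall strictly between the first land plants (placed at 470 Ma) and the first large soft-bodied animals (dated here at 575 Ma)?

1

575 Ma sits inside the Ediacaran (635–538.8) and 470 Ma inside the Ordovician (485.4–443.8); neither of those is wholly between the two dates.
The listed periods lying completely between them are Cambrian — 1 in all.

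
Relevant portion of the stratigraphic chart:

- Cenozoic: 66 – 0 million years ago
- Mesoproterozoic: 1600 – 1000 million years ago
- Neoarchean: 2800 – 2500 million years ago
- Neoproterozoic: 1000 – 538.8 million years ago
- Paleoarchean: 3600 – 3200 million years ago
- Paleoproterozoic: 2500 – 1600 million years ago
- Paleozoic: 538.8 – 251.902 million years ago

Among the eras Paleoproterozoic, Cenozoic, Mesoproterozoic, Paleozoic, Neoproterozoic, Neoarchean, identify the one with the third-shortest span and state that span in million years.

Start − end for each: Paleoproterozoic 2500 − 1600 = 900; Cenozoic 66 − 0 = 66; Mesoproterozoic 1600 − 1000 = 600; Paleozoic 538.8 − 251.902 = 286.898; Neoproterozoic 1000 − 538.8 = 461.2; Neoarchean 2800 − 2500 = 300.
Ranking these from shortest: Cenozoic < Paleozoic < Neoarchean < Neoproterozoic < Mesoproterozoic < Paleoproterozoic.
Position 3 in that ranking is Neoarchean, which lasted 300 Myr.

Neoarchean, 300 million years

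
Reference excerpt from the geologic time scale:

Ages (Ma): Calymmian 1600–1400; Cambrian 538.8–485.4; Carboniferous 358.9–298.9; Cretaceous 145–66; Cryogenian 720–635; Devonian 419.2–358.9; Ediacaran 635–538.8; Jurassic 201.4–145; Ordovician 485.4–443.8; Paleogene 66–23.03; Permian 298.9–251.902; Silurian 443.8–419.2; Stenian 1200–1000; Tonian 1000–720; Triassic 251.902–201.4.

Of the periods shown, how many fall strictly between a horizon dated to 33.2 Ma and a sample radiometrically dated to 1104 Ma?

12

1104 Ma sits inside the Stenian (1200–1000) and 33.2 Ma inside the Paleogene (66–23.03); neither of those is wholly between the two dates.
The listed periods lying completely between them are Tonian, Cryogenian, Ediacaran, Cambrian, Ordovician, Silurian, Devonian, Carboniferous, Permian, Triassic, Jurassic, Cretaceous — 12 in all.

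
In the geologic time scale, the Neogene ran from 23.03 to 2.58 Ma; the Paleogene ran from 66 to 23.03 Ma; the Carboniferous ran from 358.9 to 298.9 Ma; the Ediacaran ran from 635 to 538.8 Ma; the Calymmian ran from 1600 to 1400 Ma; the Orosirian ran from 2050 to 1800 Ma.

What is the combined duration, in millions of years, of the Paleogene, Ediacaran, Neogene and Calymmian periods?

Duration is start − end for each: (66 − 23.03) + (635 − 538.8) + (23.03 − 2.58) + (1600 − 1400).
That is 42.97 + 96.2 + 20.45 + 200, which totals 359.62 million years.

359.62 million years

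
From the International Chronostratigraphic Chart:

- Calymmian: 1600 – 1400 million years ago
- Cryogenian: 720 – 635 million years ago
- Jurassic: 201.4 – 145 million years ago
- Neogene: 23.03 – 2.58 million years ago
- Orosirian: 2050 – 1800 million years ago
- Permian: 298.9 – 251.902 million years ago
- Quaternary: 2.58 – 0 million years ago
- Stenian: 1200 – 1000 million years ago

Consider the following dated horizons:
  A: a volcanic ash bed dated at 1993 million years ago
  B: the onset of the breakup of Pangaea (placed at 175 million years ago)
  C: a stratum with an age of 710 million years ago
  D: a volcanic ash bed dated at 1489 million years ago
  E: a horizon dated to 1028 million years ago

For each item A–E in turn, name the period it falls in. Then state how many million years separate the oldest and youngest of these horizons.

Match each age against the start–end ranges in the excerpt: A = 1993 Ma → Orosirian (2050–1800); B = 175 Ma → Jurassic (201.4–145); C = 710 Ma → Cryogenian (720–635); D = 1489 Ma → Calymmian (1600–1400); E = 1028 Ma → Stenian (1200–1000).
The largest age is 1993 Ma and the smallest is 175 Ma; their difference is 1818 Myr.

A — Orosirian; B — Jurassic; C — Cryogenian; D — Calymmian; E — Stenian; span 1818 million years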